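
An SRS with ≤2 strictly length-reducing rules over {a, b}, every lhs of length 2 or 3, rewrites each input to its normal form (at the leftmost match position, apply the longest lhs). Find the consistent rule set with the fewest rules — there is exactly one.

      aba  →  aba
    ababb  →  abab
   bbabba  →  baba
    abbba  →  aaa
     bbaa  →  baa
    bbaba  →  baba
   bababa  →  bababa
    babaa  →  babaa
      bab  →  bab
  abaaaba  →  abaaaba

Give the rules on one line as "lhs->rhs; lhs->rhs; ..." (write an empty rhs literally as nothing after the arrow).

bb->b; bbb->a

  | aba
  | ababb => abab
  | bbabba => babba => baba
  | abbba => aaa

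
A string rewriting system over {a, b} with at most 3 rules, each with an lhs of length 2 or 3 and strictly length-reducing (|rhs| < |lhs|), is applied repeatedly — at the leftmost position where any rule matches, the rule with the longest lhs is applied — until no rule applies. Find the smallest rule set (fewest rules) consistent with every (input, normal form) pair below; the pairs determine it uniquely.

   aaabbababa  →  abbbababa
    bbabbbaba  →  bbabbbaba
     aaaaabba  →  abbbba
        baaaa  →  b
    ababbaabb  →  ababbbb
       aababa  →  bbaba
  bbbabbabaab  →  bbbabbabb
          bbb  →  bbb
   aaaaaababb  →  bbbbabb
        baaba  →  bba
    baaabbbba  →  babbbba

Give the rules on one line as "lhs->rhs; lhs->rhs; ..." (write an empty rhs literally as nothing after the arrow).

aab->bb; baa->b

  | aaabbababa => abbbababa
  | bbabbbaba
  | aaaaabba => aaabbba => abbbba
  | baaaa => baa => b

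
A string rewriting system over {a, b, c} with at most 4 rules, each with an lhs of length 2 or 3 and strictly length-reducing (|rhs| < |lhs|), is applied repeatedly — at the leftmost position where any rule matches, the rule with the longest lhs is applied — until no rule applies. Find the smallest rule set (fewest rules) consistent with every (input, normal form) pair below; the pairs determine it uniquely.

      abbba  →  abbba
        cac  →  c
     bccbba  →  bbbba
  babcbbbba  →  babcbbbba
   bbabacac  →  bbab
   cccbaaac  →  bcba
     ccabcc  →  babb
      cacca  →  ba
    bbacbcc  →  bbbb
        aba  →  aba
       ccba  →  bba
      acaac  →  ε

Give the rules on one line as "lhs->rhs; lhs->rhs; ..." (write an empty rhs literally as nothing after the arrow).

  | abbba
  | cac => c
  | bccbba => bbbba
  | babcbbbba

aac->; ac->; cc->b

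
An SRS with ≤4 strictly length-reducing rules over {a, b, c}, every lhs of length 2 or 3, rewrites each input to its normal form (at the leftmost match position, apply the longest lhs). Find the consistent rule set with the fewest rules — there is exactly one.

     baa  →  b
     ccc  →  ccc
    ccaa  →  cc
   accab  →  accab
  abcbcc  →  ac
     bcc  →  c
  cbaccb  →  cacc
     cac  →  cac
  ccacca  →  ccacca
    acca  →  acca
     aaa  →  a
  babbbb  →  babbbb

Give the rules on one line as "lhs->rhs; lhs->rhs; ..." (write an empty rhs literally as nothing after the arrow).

aa->; bc->; cb->c

  | baa => b
  | ccc
  | ccaa => cc
  | accab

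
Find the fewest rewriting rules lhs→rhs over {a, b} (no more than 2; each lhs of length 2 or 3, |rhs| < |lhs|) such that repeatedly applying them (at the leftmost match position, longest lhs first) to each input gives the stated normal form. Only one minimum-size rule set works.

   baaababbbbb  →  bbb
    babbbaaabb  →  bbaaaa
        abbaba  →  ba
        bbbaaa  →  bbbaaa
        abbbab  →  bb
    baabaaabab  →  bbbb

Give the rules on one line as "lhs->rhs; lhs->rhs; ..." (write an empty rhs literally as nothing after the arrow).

  | baaababbbbb => baababbbbb => bababbbbb => bbabbbbb => bbaabbb => bbaaab => bbaab => bbab => bbb
  | babbbaaabb => baabaaabb => babaaabb => bbaaabb => bbaaaa
  | abbaba => aaaba => aaba => aba => ba
  | bbbaaa

ab->b; abb->aa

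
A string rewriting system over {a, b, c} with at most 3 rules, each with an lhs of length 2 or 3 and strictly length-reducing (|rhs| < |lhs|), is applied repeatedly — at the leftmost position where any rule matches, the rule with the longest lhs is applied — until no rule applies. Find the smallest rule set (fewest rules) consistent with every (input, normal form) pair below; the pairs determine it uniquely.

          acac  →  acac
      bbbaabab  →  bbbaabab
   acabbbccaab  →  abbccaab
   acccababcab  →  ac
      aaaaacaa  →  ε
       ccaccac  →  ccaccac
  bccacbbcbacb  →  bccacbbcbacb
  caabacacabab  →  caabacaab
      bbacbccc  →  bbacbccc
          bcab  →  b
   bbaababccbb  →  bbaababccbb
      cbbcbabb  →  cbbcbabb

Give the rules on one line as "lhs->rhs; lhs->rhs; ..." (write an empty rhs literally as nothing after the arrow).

  | acac
  | bbbaabab
  | acabbbccaab => abbccaab
  | acccababcab => accabcab => accab => ac

aaa->; aac->a; cab->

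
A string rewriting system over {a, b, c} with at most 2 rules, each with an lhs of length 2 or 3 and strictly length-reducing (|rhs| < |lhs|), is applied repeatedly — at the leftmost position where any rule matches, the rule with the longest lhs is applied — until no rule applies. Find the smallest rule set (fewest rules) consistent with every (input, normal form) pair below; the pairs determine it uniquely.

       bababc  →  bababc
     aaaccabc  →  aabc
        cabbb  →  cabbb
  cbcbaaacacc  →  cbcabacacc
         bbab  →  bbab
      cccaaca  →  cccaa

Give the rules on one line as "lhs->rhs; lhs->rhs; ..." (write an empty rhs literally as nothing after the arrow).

aac->a; baa->ab

  | bababc
  | aaaccabc => aacabc => aabc
  | cabbb
  | cbcbaaacacc => cbcabacacc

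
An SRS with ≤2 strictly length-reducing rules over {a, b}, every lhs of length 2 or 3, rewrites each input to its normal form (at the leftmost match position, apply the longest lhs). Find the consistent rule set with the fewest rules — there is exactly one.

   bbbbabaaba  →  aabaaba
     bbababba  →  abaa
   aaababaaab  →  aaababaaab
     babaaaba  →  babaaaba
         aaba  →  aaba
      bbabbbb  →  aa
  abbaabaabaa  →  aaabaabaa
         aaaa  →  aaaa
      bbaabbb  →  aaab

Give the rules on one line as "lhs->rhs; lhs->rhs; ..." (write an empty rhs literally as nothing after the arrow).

bb->; bbb->ab

  | bbbbabaaba => abbabaaba => aabaaba
  | bbababba => ababba => abaa
  | aaababaaab
  | babaaaba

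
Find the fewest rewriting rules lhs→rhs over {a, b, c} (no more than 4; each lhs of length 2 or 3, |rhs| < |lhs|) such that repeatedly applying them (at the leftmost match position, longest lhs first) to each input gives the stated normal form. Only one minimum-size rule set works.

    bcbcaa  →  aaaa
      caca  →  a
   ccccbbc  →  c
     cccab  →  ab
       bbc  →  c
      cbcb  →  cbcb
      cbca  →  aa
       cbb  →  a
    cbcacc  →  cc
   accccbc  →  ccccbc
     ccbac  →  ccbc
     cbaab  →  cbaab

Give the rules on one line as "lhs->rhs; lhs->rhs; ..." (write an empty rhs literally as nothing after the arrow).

ac->c; bb->a; bca->aa; ca->a

  | bcbcaa => bcaaa => aaaa
  | caca => aca => ca => a
  | ccccbbc => ccccac => cccac => ccac => cac => ac => c
  | cccab => ccab => cab => ab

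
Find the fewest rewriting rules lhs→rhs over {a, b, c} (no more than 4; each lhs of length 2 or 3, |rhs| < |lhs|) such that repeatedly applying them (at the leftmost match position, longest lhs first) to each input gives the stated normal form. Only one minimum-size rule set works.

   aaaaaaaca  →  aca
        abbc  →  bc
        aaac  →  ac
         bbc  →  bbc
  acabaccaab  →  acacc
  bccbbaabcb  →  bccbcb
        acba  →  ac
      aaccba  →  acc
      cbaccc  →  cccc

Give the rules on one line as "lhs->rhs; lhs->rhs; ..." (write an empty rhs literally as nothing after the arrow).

  | aaaaaaaca => aaaaaaca => aaaaaca => aaaaca => aaaca => aaca => aca
  | abbc => bc
  | aaac => aac => ac
  | bbc

aa->a; ab->; ba->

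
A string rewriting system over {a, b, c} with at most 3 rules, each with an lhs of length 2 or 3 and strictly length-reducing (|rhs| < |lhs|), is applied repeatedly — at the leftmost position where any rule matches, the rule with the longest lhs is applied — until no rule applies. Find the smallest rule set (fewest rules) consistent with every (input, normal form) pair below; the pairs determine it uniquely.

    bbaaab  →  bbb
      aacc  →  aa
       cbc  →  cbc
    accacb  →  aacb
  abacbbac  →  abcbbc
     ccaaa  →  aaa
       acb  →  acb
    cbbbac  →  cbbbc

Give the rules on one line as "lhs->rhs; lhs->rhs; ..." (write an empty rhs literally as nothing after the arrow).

  | bbaaab => bbaab => bbab => bbb
  | aacc => aa
  | cbc
  | accacb => aacb

ba->b; cc->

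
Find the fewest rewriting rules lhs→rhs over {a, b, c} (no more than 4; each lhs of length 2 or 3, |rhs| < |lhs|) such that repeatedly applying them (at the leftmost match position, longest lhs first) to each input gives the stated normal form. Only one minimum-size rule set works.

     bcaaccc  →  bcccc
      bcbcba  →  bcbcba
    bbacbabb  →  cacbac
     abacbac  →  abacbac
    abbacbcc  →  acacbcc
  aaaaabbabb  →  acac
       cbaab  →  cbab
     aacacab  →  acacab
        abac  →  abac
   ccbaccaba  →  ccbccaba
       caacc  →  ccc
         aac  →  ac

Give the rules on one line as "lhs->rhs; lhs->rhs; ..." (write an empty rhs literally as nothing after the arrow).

  | bcaaccc => bcaccc => bcccc
  | bcbcba
  | bbacbabb => cacbabb => cacbac
  | abacbac

aa->a; acc->cc; bb->c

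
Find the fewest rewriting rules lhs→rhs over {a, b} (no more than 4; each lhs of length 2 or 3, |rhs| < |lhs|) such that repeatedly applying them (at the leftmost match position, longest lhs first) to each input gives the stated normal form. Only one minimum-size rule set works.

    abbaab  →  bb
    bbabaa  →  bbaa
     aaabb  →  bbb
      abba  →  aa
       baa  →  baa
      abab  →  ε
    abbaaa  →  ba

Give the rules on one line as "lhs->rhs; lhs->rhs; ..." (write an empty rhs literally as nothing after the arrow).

aaa->b; ab->; abb->a

  | abbaab => aaab => bb
  | bbabaa => bbaa
  | aaabb => bbb
  | abba => aa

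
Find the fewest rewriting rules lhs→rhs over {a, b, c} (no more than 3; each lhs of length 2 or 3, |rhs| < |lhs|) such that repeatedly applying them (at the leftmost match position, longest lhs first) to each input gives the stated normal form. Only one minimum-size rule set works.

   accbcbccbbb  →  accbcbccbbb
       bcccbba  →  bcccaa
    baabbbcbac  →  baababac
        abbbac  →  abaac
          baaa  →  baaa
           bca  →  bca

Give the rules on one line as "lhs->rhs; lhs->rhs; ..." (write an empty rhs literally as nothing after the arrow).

  | accbcbccbbb
  | bcccbba => bcccaa
  | baabbbcbac => baababac
  | abbbac => abaac

bba->aa; bbc->a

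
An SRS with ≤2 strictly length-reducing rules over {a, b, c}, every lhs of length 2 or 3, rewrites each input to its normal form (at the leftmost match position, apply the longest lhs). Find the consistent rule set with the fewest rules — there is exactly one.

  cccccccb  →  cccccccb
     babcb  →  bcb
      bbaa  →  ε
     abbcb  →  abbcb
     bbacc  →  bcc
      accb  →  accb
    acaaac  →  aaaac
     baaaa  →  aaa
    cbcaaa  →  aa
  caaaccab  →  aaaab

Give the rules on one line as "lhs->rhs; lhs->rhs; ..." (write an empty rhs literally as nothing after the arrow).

ba->; ca->a

  | cccccccb
  | babcb => bcb
  | bbaa => ba => ε
  | abbcb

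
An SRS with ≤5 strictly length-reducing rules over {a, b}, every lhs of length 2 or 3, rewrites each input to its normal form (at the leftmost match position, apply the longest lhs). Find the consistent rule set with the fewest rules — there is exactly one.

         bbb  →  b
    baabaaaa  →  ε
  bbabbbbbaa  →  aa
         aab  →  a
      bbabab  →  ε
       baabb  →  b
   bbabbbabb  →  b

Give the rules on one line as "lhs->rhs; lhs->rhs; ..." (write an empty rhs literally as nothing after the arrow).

  | bbb => b
  | baabaaaa => abaaaa => aaaa => ba => ε
  | bbabbbbbaa => abbbbbaa => bbbbaa => bbaa => aa
  | aab => a

aaa->b; ab->; ba->; bb->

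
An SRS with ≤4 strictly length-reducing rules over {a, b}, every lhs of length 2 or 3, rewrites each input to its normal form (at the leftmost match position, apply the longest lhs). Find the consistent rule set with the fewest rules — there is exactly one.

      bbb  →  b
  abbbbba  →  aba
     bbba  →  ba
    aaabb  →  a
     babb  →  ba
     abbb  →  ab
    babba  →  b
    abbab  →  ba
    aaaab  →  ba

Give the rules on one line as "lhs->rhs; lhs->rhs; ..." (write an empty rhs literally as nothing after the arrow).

  | bbb => b
  | abbbbba => abbba => aba
  | bbba => ba
  | aaabb => abb => a

aa->; aab->ba; bb->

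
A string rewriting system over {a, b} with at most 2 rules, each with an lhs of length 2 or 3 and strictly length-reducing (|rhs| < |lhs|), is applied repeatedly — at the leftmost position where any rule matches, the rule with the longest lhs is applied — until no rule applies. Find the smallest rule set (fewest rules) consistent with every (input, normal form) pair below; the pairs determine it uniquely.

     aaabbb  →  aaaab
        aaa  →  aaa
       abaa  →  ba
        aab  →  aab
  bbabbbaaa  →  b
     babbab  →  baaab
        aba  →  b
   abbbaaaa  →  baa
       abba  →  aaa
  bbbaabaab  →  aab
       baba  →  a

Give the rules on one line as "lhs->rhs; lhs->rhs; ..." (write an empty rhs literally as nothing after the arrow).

aba->b; bb->a

  | aaabbb => aaaab
  | aaa
  | abaa => ba
  | aab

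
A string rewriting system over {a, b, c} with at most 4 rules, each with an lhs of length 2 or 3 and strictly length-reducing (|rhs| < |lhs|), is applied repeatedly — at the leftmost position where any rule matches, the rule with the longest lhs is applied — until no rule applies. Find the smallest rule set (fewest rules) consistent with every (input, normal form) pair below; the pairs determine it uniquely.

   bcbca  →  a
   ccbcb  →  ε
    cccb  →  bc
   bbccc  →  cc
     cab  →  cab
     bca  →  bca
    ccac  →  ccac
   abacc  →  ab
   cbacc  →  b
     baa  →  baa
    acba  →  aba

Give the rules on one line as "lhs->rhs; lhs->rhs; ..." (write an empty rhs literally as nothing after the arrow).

  | bcbca => bbca => a
  | ccbcb => bccb => bbc => ε
  | cccb => cbc => bc
  | bbccc => cc

acc->; bbc->; cb->b; ccb->bc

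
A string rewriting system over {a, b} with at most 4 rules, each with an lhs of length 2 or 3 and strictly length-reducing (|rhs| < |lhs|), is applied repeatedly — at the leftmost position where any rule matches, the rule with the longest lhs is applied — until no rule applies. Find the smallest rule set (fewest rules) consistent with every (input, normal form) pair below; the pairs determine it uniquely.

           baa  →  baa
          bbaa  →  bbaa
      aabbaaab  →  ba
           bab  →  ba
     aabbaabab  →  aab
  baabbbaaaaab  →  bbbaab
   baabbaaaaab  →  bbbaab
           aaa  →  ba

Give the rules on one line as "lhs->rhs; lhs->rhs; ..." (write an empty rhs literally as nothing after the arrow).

  | baa
  | bbaa
  | aabbaaab => abaaab => aaab => bab => ba
  | bab => ba

aaa->ba; aba->a; abb->b; bab->ba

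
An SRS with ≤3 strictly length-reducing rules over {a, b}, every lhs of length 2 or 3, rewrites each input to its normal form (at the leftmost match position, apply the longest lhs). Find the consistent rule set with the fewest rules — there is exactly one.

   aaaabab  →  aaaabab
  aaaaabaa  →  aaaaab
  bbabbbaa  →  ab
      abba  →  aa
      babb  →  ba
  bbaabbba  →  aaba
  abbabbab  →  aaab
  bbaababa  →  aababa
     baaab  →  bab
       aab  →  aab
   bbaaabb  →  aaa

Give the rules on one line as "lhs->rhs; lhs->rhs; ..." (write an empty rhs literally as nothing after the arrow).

  | aaaabab
  | aaaaabaa => aaaaab
  | bbabbbaa => abbbaa => abaa => ab
  | abba => aa

baa->b; bb->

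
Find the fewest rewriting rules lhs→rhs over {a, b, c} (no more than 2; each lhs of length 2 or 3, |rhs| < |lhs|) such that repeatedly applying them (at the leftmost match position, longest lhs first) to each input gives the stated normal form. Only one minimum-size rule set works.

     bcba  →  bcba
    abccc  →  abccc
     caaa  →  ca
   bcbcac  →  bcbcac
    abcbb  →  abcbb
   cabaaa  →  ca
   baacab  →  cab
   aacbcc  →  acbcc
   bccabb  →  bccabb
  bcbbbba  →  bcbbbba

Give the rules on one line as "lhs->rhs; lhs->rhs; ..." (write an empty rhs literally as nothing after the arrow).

  | bcba
  | abccc
  | caaa => caa => ca
  | bcbcac

aa->a; baa->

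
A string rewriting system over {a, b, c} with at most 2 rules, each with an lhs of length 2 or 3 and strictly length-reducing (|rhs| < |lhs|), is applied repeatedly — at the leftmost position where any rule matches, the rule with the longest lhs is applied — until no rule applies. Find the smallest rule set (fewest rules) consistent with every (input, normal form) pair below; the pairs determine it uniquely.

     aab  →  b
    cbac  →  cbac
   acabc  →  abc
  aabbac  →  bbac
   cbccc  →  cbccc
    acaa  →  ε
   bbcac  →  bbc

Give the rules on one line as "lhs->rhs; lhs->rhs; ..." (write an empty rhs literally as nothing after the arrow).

aa->; ca->

  | aab => b
  | cbac
  | acabc => abc
  | aabbac => bbac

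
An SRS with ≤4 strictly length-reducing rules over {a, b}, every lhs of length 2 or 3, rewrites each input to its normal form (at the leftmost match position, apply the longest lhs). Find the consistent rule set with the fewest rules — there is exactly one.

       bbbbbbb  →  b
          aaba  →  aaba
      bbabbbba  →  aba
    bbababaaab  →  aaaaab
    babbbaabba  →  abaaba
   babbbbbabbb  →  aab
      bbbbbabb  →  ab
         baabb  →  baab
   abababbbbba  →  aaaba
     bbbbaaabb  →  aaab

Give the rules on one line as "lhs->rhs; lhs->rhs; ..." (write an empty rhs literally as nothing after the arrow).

  | bbbbbbb => bbbbb => bbb => b
  | aaba
  | bbabbbba => abbbba => abbba => abba => aba
  | bbababaaab => ababaaab => aaaaab

abb->ab; bab->a; bb->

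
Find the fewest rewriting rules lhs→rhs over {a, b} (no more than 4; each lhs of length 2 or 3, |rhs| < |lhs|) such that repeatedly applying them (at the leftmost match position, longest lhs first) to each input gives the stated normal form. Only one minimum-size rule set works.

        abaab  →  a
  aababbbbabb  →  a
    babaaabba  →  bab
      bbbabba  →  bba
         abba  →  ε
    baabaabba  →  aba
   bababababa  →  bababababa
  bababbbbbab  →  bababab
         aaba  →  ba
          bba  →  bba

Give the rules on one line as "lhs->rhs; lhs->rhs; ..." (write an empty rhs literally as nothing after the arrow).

aa->; abb->a; bbb->a

  | abaab => abb => a
  | aababbbbabb => babbbbabb => babbabb => baabb => bbb => a
  | babaaabba => bababba => babaa => bab
  | bbbabba => aabba => bba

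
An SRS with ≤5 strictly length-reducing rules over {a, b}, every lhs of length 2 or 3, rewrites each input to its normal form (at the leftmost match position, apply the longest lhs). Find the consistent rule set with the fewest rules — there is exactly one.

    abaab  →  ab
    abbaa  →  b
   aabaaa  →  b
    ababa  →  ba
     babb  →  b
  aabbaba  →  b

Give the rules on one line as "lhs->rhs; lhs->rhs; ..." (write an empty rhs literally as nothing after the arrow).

aa->b; bab->bb; bb->b; bba->aa

  | abaab => abbb => abb => ab
  | abbaa => aaaa => baa => bb => b
  | aabaaa => bbaaa => aaaa => baa => bb => b
  | ababa => abba => aaa => ba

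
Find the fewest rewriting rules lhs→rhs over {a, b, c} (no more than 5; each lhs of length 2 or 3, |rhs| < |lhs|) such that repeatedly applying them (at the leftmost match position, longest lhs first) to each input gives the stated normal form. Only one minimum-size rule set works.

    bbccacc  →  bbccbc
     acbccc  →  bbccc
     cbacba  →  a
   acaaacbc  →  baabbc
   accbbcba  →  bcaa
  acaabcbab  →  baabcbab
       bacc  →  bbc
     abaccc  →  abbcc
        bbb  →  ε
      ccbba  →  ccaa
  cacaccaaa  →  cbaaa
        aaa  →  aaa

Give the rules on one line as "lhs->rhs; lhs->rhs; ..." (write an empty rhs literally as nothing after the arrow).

  | bbccacc => bbccbc
  | acbccc => bbccc
  | cbacba => cbbba => caba => a
  | acaaacbc => baaacbc => baabbc

ac->b; bbb->; cab->; cbb->ca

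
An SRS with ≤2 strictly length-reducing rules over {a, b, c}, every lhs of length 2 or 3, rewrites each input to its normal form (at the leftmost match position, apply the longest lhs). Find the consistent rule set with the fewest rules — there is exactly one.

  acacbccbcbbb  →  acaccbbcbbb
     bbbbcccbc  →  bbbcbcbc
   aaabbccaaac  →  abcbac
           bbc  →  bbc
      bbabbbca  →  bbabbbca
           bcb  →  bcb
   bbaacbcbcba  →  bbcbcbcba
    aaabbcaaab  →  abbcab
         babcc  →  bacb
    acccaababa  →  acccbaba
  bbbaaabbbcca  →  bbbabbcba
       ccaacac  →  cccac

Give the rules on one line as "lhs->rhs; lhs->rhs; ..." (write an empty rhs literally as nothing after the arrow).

aa->; bcc->cb

  | acacbccbcbbb => acaccbbcbbb
  | bbbbcccbc => bbbcbcbc
  | aaabbccaaac => abbccaaac => abcbaaac => abcbac
  | bbc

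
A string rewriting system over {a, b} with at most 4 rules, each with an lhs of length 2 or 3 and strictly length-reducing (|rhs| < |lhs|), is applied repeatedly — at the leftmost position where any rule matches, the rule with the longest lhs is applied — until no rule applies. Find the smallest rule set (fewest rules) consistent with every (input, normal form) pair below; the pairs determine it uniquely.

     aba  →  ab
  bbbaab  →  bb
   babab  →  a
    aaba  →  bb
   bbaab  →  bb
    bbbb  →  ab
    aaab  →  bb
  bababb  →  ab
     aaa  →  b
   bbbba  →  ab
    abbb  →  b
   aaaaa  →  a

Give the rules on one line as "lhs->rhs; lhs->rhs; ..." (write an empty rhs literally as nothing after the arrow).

aa->b; ba->b; baa->; bbb->a

  | aba => ab
  | bbbaab => aaab => bab => bb
  | babab => bbab => bbb => a
  | aaba => bba => bb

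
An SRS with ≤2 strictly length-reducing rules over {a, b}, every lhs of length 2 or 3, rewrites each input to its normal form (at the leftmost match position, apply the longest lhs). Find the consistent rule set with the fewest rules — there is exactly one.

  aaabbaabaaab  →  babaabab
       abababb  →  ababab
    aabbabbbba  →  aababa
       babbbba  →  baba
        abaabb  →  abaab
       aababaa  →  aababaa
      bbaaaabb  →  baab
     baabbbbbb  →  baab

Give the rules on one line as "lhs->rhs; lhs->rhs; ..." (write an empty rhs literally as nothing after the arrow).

  | aaabbaabaaab => babbaabaaab => babaabaaab => babaabbab => babaabab
  | abababb => ababab
  | aabbabbbba => aababbbba => aababbba => aababba => aababa
  | babbbba => babbba => babba => baba

aaa->ba; bb->b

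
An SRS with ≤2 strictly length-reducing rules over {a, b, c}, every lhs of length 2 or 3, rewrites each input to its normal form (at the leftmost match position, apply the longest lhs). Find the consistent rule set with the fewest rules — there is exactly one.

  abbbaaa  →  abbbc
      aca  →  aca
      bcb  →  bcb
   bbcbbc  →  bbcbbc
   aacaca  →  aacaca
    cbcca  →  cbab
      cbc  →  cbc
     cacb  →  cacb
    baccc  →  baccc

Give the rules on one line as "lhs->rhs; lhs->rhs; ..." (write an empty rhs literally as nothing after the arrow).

aaa->c; cca->ab

  | abbbaaa => abbbc
  | aca
  | bcb
  | bbcbbc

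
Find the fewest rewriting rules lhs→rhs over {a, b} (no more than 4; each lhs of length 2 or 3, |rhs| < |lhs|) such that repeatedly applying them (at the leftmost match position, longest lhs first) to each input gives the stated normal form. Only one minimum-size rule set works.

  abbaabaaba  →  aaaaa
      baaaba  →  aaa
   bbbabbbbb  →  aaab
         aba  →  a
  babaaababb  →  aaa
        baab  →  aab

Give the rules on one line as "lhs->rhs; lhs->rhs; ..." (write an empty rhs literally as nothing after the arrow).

  | abbaabaaba => aaaabaaba => aaabbaba => aaaaaba => aaaabb => aaaaa
  | baaaba => aaaba => aabb => aaa
  | bbbabbbbb => ababbbbb => bbbbbbb => abbbbb => aabbb => aaab
  | aba => bb => a

aba->bb; baa->aa; bb->a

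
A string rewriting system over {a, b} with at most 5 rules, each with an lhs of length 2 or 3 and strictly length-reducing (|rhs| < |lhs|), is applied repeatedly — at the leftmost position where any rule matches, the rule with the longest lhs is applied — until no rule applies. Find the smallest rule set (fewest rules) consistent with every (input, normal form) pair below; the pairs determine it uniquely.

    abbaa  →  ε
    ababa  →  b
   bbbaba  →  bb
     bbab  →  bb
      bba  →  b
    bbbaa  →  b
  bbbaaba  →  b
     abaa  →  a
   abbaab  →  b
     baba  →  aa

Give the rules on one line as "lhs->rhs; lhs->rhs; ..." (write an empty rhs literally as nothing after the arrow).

  | abbaa => aba => ε
  | ababa => ba => b
  | bbbaba => bbba => bb
  | bbab => bb

aba->; ba->b; bab->a; bba->b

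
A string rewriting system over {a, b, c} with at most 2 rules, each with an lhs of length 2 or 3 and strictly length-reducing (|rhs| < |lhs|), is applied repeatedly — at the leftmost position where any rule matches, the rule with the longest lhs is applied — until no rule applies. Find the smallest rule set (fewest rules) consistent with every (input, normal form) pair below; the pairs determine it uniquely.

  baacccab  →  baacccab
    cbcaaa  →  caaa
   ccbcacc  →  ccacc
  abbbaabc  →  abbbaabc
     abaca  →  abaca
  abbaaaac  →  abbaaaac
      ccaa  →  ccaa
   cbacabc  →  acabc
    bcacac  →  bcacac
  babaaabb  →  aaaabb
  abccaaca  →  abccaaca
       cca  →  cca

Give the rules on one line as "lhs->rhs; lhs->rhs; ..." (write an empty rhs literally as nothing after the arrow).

bab->a; cb->

  | baacccab
  | cbcaaa => caaa
  | ccbcacc => ccacc
  | abbbaabc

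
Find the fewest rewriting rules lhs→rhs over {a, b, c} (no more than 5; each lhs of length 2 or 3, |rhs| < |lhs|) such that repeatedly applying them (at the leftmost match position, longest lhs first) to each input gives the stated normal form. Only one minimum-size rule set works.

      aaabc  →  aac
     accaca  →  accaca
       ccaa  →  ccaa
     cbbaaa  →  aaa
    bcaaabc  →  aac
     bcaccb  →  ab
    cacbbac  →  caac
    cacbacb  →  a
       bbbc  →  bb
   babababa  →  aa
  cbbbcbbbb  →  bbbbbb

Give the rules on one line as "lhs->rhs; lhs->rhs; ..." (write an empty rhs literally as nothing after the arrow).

  | aaabc => abac => aac
  | accaca
  | ccaa
  | cbbaaa => bbaaa => baaa => aaa

aab->ba; ba->a; bc->; cb->b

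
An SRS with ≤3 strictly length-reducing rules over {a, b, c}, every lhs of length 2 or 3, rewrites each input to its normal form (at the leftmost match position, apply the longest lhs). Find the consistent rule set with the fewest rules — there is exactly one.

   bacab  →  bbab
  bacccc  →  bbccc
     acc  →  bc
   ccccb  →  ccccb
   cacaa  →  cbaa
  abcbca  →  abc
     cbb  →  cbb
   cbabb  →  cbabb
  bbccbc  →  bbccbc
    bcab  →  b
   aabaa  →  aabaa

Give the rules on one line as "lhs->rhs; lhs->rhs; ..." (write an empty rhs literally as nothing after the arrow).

  | bacab => bbab
  | bacccc => bbccc
  | acc => bc
  | ccccb

ac->b; bca->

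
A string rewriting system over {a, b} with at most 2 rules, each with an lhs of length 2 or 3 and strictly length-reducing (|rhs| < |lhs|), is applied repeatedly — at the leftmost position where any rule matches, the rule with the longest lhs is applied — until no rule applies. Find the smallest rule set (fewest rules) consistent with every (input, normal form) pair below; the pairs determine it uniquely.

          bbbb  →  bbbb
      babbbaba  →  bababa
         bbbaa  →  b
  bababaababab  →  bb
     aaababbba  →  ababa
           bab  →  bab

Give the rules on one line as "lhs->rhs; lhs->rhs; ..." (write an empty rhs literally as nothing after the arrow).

  | bbbb
  | babbbaba => bababa
  | bbbaa => baa => b
  | bababaababab => bababbabab => babaabab => babbab => baab => bb

aa->; bba->a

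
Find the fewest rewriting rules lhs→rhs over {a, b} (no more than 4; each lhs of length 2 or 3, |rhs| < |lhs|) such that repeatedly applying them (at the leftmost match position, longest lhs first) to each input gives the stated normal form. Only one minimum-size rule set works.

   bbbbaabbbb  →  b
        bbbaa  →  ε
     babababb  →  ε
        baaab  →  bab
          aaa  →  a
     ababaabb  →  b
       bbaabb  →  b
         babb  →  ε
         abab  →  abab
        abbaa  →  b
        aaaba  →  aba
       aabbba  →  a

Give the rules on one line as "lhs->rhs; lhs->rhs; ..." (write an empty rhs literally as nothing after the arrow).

aa->b; aaa->a; abb->aa; bb->

  | bbbbaabbbb => bbaabbbb => aabbbb => bbbbb => bbb => b
  | bbbaa => baa => bb => ε
  | babababb => bababaa => bababb => babaa => babb => baa => bb => ε
  | baaab => bab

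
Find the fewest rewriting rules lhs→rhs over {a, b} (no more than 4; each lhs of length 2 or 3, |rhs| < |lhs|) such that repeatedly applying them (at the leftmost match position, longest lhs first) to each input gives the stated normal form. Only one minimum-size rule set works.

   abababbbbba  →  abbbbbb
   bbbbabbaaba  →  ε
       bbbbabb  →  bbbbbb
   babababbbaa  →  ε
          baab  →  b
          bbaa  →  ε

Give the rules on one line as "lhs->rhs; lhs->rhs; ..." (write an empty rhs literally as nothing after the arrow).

aa->; ba->; baa->aa; bab->bb

  | abababbbbba => abbabbbbba => abbbbbbba => abbbbbb
  | bbbbabbaaba => bbbbbbaaba => bbbbbaaba => bbbbaaba => bbbaaba => bbaaba => baaba => aaba => ba => ε
  | bbbbabb => bbbbbb
  | babababbbaa => bbababbbaa => bbbabbbaa => bbbbbbaa => bbbbbaa => bbbbaa => bbbaa => bbaa => baa => aa => ε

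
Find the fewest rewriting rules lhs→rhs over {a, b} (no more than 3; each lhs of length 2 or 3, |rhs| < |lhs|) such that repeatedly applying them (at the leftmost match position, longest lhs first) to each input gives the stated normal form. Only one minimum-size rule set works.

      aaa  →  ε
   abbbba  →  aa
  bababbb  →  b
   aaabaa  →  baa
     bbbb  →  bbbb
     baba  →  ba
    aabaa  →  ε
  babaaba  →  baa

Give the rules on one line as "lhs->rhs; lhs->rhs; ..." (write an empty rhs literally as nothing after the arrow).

aaa->; ab->; abb->a

  | aaa => ε
  | abbbba => abba => aa
  | bababbb => babbb => bab => b
  | aaabaa => baa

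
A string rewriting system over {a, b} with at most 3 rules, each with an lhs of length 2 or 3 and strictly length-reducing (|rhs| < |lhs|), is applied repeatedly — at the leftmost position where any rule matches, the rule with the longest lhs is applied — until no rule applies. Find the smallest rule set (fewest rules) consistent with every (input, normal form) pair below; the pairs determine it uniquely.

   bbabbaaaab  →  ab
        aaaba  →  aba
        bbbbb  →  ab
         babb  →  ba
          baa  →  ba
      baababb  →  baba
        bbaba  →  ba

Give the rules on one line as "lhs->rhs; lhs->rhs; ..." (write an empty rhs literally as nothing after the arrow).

  | bbabbaaaab => bbaaaab => aaab => aab => ab
  | aaaba => aaba => aba
  | bbbbb => abbb => aab => ab
  | babb => baa => ba

aa->a; bb->a; bba->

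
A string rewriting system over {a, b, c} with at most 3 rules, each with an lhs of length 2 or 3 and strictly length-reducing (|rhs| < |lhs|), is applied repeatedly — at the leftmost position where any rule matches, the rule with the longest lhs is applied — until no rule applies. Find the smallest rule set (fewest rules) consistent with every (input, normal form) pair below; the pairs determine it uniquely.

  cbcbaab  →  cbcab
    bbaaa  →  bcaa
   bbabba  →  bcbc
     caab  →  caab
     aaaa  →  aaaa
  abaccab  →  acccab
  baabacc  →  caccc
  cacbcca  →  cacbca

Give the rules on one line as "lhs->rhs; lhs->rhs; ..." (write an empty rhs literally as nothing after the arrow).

  | cbcbaab => cbccab => cbcab
  | bbaaa => bcaa
  | bbabba => bcbba => bcbc
  | caab

ba->c; bcc->bc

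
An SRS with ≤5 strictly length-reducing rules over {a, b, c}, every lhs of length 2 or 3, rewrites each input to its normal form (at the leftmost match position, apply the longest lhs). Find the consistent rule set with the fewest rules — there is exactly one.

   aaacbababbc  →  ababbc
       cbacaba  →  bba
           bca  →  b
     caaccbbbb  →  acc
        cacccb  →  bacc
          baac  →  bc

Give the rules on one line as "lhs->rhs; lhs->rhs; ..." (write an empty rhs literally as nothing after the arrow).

  | aaacbababbc => acbababbc => acababbc => ababbc
  | cbacaba => cacaba => baaba => bba
  | bca => b
  | caaccbbbb => accbbbb => accbbb => accbb => accb => acc

aa->; ca->; cac->ba; cb->c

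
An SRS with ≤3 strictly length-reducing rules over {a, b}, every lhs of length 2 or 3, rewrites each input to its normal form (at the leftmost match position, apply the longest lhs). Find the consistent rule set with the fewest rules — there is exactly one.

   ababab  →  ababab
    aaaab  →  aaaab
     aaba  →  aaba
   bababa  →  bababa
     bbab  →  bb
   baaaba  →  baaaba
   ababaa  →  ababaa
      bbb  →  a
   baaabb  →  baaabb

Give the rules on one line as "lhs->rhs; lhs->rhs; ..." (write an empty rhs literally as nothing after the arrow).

bba->b; bbb->a

  | ababab
  | aaaab
  | aaba
  | bababa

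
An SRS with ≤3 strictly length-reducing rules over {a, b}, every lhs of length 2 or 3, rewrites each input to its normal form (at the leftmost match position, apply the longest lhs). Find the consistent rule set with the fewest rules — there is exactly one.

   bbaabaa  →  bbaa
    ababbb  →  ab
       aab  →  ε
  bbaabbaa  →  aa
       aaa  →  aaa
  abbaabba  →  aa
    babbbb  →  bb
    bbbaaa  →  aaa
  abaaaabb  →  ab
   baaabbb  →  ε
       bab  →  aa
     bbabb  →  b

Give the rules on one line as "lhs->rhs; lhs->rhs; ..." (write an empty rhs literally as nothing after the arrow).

  | bbaabaa => bbaa
  | ababbb => aaabb => ab
  | aab => ε
  | bbaabbaa => bbbaa => aa

aab->; bab->aa; bbb->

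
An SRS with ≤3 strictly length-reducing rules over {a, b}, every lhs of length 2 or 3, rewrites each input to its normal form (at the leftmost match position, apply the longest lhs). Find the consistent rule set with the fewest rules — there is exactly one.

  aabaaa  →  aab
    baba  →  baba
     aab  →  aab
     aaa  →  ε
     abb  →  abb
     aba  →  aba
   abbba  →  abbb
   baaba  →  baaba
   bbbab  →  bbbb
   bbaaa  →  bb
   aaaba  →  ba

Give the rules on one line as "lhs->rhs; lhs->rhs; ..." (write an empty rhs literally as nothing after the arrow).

aaa->; bba->bb

  | aabaaa => aab
  | baba
  | aab
  | aaa => ε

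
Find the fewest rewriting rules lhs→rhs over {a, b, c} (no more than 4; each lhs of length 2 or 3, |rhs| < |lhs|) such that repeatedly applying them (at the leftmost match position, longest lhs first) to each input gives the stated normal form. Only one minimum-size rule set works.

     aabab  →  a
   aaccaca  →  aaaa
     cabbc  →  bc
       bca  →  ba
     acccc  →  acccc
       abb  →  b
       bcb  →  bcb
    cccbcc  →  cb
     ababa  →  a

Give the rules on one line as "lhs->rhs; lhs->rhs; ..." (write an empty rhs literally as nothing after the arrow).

ab->; ca->a; cbc->b

  | aabab => aab => a
  | aaccaca => aacaca => aaaca => aaaa
  | cabbc => abbc => bc
  | bca => ba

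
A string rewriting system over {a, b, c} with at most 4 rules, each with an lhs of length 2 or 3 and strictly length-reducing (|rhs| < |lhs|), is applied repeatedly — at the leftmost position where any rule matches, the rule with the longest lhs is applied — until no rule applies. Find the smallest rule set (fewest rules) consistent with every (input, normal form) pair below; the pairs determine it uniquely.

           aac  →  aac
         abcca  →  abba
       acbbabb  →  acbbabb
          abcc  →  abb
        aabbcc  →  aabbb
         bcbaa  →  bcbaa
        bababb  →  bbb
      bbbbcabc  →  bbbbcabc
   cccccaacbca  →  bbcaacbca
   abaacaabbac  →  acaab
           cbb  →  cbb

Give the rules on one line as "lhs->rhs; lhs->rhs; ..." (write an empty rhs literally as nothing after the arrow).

  | aac
  | abcca => abba
  | acbbabb
  | abcc => abb

aba->; bac->; cc->b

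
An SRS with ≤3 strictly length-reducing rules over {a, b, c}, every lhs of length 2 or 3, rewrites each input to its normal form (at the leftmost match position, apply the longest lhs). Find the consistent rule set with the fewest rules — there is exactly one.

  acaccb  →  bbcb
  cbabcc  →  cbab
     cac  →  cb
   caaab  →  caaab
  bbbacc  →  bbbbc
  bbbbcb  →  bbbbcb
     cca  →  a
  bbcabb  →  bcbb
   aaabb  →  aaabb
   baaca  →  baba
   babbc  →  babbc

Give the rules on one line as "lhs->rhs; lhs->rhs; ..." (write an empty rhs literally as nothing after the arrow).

ac->b; bca->c; cc->

  | acaccb => baccb => bbcb
  | cbabcc => cbab
  | cac => cb
  | caaab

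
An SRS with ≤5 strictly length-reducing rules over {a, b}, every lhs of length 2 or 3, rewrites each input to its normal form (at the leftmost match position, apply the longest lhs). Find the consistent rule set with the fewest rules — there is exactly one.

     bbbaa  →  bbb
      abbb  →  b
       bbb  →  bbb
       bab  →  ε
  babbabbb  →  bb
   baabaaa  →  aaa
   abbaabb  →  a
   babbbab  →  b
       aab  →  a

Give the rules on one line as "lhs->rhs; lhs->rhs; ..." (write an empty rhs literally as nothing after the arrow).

ab->; abb->; ba->b; bab->

  | bbbaa => bbba => bbb
  | abbb => b
  | bbb
  | bab => ε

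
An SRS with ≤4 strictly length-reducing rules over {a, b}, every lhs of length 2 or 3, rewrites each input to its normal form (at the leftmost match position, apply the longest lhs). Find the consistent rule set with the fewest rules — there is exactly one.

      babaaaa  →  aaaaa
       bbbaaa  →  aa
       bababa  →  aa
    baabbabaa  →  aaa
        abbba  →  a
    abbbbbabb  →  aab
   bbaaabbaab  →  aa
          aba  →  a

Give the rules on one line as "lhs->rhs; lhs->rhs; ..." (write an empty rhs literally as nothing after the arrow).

  | babaaaa => aaaaa
  | bbbaaa => baaa => aa
  | bababa => aaba => aa
  | baabbabaa => abbabaa => abaaa => aaa

ba->; bab->a; bbb->b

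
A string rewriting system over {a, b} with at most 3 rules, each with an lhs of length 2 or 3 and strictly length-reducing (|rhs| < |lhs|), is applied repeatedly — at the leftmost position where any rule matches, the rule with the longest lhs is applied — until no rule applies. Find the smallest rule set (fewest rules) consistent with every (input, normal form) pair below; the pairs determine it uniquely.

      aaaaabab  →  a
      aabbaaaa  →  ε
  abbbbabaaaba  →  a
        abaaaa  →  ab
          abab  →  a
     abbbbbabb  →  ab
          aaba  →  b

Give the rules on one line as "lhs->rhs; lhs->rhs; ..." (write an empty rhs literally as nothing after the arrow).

aa->; ba->b; bb->

  | aaaaabab => aaabab => abab => abb => a
  | aabbaaaa => bbaaaa => aaaa => aa => ε
  | abbbbabaaaba => abbabaaaba => aabaaaba => baaaba => baaba => baba => bba => a
  | abaaaa => abaaa => abaa => aba => ab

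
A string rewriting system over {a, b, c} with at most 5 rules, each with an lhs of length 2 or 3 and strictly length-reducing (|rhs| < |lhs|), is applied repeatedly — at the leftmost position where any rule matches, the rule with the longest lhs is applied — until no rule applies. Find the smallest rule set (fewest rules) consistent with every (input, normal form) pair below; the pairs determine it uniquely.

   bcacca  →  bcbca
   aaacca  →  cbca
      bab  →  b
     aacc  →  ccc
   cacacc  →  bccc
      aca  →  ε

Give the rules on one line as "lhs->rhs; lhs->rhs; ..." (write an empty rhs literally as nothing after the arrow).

  | bcacca => bcbca
  | aaacca => cacca => cbca
  | bab => b
  | aacc => ccc

aa->c; ac->b; ba->; cba->bc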